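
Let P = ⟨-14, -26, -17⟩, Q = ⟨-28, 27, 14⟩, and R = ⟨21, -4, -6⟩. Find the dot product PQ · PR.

PQ = Q − P = (-14, 53, 31)
PR = R − P = (35, 22, 11)
PQ · PR = (-14)·35 + 53·22 + 31·11 = -490 + 1166 + 341 = 1017

1017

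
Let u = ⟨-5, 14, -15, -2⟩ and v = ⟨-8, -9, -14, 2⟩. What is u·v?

120

u · v = (-5)·(-8) + 14·(-9) + (-15)·(-14) + (-2)·2 = 40 - 126 + 210 - 4 = 120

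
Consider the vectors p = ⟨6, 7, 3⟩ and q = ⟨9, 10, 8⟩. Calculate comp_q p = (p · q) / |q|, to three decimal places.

9.455

p · q = 6·9 + 7·10 + 3·8 = 54 + 70 + 24 = 148
|q| = √(81 + 100 + 64) = √245 ≈ 15.6525
comp_q p = 148 / √245 ≈ 9.455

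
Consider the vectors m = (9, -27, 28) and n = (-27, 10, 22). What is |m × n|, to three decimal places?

1443.022

i: (-27)·22 - 28·10 = -594 - 280 = -874
j: 28·(-27) - 9·22 = -756 - 198 = -954
k: 9·10 - (-27)·(-27) = 90 - 729 = -639
m × n = (-874, -954, -639)
|m × n| = √((-874)² + (-954)² + (-639)²) = √2082313 ≈ 1443.0222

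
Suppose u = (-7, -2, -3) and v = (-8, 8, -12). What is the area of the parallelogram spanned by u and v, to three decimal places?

105.300

i: (-2)·(-12) - (-3)·8 = 24 - (-24) = 48
j: (-3)·(-8) - (-7)·(-12) = 24 - 84 = -60
k: (-7)·8 - (-2)·(-8) = -56 - 16 = -72
u × v = (48, -60, -72)
|u × v| = √(48² + (-60)² + (-72)²) = √11088 ≈ 105.2996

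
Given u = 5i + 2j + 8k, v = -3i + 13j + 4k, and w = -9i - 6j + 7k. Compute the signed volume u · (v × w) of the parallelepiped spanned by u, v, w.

1625

v × w:
i: 13·7 - 4·(-6) = 91 - (-24) = 115
j: 4·(-9) - (-3)·7 = -36 - (-21) = -15
k: (-3)·(-6) - 13·(-9) = 18 - (-117) = 135
v × w = (115, -15, 135)
u · (v × w) = 5·115 + 2·(-15) + 8·135 = 575 - 30 + 1080 = 1625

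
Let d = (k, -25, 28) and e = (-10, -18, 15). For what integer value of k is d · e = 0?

87

d · e = k·(-10) + (-25)·(-18) + 28·15 = 870 - 10k
Set equal to 0: -10k = -870, so k = 87.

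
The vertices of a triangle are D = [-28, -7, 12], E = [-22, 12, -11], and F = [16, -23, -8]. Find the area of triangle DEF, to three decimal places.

DE = (6, 19, -23),  DF = (44, -16, -20)
i: 19·(-20) - (-23)·(-16) = -380 - 368 = -748
j: (-23)·44 - 6·(-20) = -1012 - (-120) = -892
k: 6·(-16) - 19·44 = -96 - 836 = -932
DE × DF = (-748, -892, -932)
|DE × DF| = √2223792 ≈ 1491.2384
area = ½ · 1491.2384 ≈ 745.619

745.619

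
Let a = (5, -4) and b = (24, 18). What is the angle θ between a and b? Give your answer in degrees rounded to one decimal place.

75.5

a · b = 5·24 + (-4)·18 = 120 - 72 = 48
|a|² = 25 + 16 = 41,  |a| = √41 ≈ 6.403124
|b|² = 576 + 324 = 900,  |b| = √900 ≈ 30.000000
cos θ = 48 / (6.403124 · 30.000000) ≈ 0.24988
θ = arccos(0.24988) ≈ 75.5°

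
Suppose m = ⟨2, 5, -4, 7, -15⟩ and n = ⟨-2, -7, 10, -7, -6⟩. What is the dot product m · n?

m · n = 2·(-2) + 5·(-7) + (-4)·10 + 7·(-7) + (-15)·(-6) = -4 - 35 - 40 - 49 + 90 = -38

-38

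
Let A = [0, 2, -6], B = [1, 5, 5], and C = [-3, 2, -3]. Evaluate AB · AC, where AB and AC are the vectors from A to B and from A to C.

30

AB = B − A = (1, 3, 11)
AC = C − A = (-3, 0, 3)
AB · AC = 1·(-3) + 3·0 + 11·3 = -3 + 0 + 33 = 30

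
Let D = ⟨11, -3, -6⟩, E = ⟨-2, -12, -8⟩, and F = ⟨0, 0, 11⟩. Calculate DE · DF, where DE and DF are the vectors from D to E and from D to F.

82

DE = E − D = (-13, -9, -2)
DF = F − D = (-11, 3, 17)
DE · DF = (-13)·(-11) + (-9)·3 + (-2)·17 = 143 - 27 - 34 = 82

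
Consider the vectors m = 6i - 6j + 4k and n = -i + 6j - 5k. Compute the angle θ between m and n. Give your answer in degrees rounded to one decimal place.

m · n = 6·(-1) + (-6)·6 + 4·(-5) = -6 - 36 - 20 = -62
|m|² = 36 + 36 + 16 = 88,  |m| = √88 ≈ 9.380832
|n|² = 1 + 36 + 25 = 62,  |n| = √62 ≈ 7.874008
cos θ = -62 / (9.380832 · 7.874008) ≈ -0.83937
θ = arccos(-0.83937) ≈ 147.1°

147.1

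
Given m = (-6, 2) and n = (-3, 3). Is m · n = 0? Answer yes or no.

m · n = (-6)·(-3) + 2·3 = 18 + 6 = 24
Nonzero, so the vectors are not orthogonal.

no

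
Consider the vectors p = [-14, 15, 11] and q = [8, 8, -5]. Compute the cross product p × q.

(-163, 18, -232)

i: 15·(-5) - 11·8 = -75 - 88 = -163
j: 11·8 - (-14)·(-5) = 88 - 70 = 18
k: (-14)·8 - 15·8 = -112 - 120 = -232
p × q = (-163, 18, -232)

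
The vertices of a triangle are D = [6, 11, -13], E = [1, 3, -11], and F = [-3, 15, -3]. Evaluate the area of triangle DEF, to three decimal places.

DE = (-5, -8, 2),  DF = (-9, 4, 10)
i: (-8)·10 - 2·4 = -80 - 8 = -88
j: 2·(-9) - (-5)·10 = -18 - (-50) = 32
k: (-5)·4 - (-8)·(-9) = -20 - 72 = -92
DE × DF = (-88, 32, -92)
|DE × DF| = √17232 ≈ 131.2707
area = ½ · 131.2707 ≈ 65.635

65.635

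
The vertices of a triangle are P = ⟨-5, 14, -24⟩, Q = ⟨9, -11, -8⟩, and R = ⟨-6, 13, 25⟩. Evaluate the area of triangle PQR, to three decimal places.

PQ = (14, -25, 16),  PR = (-1, -1, 49)
i: (-25)·49 - 16·(-1) = -1225 - (-16) = -1209
j: 16·(-1) - 14·49 = -16 - 686 = -702
k: 14·(-1) - (-25)·(-1) = -14 - 25 = -39
PQ × PR = (-1209, -702, -39)
|PQ × PR| = √1956006 ≈ 1398.5728
area = ½ · 1398.5728 ≈ 699.286

699.286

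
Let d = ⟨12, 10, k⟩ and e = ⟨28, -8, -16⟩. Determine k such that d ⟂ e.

d · e = 12·28 + 10·(-8) + k·(-16) = 256 - 16k
Set equal to 0: -16k = -256, so k = 16.

16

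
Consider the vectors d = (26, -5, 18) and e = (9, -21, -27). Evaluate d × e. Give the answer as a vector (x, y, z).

(513, 864, -501)

i: (-5)·(-27) - 18·(-21) = 135 - (-378) = 513
j: 18·9 - 26·(-27) = 162 - (-702) = 864
k: 26·(-21) - (-5)·9 = -546 - (-45) = -501
d × e = (513, 864, -501)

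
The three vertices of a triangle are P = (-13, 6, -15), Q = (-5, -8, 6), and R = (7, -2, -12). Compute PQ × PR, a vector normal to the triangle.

PQ = (8, -14, 21)
PR = (20, -8, 3)
i: (-14)·3 - 21·(-8) = -42 - (-168) = 126
j: 21·20 - 8·3 = 420 - 24 = 396
k: 8·(-8) - (-14)·20 = -64 - (-280) = 216
PQ × PR = (126, 396, 216)

(126, 396, 216)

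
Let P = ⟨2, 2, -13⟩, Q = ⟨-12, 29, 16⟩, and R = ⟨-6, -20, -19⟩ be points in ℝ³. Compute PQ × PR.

PQ = (-14, 27, 29)
PR = (-8, -22, -6)
i: 27·(-6) - 29·(-22) = -162 - (-638) = 476
j: 29·(-8) - (-14)·(-6) = -232 - 84 = -316
k: (-14)·(-22) - 27·(-8) = 308 - (-216) = 524
PQ × PR = (476, -316, 524)

(476, -316, 524)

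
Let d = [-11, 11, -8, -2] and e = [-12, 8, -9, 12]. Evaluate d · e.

d · e = (-11)·(-12) + 11·8 + (-8)·(-9) + (-2)·12 = 132 + 88 + 72 - 24 = 268

268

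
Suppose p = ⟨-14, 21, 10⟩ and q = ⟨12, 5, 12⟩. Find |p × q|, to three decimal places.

i: 21·12 - 10·5 = 252 - 50 = 202
j: 10·12 - (-14)·12 = 120 - (-168) = 288
k: (-14)·5 - 21·12 = -70 - 252 = -322
p × q = (202, 288, -322)
|p × q| = √(202² + 288² + (-322)²) = √227432 ≈ 476.8983

476.898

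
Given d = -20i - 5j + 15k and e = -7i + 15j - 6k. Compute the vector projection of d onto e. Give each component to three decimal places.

d · e = (-20)·(-7) + (-5)·15 + 15·(-6) = 140 - 75 - 90 = -25
|e|² = 49 + 225 + 36 = 310
proj_e d = (-25/310) · (-7, 15, -6) ≈ (0.565, -1.210, 0.484)

(0.565, -1.210, 0.484)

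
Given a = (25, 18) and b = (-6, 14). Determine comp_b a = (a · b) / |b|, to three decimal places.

6.697

a · b = 25·(-6) + 18·14 = -150 + 252 = 102
|b| = √(36 + 196) = √232 ≈ 15.2315
comp_b a = 102 / √232 ≈ 6.697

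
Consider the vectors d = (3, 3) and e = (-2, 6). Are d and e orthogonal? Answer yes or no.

no

d · e = 3·(-2) + 3·6 = -6 + 18 = 12
Nonzero, so the vectors are not orthogonal.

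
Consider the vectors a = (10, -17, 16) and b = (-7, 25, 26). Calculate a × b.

i: (-17)·26 - 16·25 = -442 - 400 = -842
j: 16·(-7) - 10·26 = -112 - 260 = -372
k: 10·25 - (-17)·(-7) = 250 - 119 = 131
a × b = (-842, -372, 131)

(-842, -372, 131)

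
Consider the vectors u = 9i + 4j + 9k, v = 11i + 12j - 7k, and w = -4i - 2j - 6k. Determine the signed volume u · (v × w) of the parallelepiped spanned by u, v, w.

v × w:
i: 12·(-6) - (-7)·(-2) = -72 - 14 = -86
j: (-7)·(-4) - 11·(-6) = 28 - (-66) = 94
k: 11·(-2) - 12·(-4) = -22 - (-48) = 26
v × w = (-86, 94, 26)
u · (v × w) = 9·(-86) + 4·94 + 9·26 = -774 + 376 + 234 = -164

-164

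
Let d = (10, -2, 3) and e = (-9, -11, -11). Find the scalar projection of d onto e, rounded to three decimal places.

-5.620

d · e = 10·(-9) + (-2)·(-11) + 3·(-11) = -90 + 22 - 33 = -101
|e| = √(81 + 121 + 121) = √323 ≈ 17.9722
comp_e d = -101 / √323 ≈ -5.620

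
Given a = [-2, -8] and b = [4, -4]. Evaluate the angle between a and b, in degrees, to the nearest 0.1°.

59.0

a · b = (-2)·4 + (-8)·(-4) = -8 + 32 = 24
|a|² = 4 + 64 = 68,  |a| = √68 ≈ 8.246211
|b|² = 16 + 16 = 32,  |b| = √32 ≈ 5.656854
cos θ = 24 / (8.246211 · 5.656854) ≈ 0.51450
θ = arccos(0.51450) ≈ 59.0°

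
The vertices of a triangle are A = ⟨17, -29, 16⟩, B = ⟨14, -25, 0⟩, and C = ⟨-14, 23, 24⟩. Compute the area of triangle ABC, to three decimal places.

504.460

AB = (-3, 4, -16),  AC = (-31, 52, 8)
i: 4·8 - (-16)·52 = 32 - (-832) = 864
j: (-16)·(-31) - (-3)·8 = 496 - (-24) = 520
k: (-3)·52 - 4·(-31) = -156 - (-124) = -32
AB × AC = (864, 520, -32)
|AB × AC| = √1017920 ≈ 1008.9202
area = ½ · 1008.9202 ≈ 504.460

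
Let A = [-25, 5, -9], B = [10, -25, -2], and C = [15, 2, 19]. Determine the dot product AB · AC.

1686

AB = B − A = (35, -30, 7)
AC = C − A = (40, -3, 28)
AB · AC = 35·40 + (-30)·(-3) + 7·28 = 1400 + 90 + 196 = 1686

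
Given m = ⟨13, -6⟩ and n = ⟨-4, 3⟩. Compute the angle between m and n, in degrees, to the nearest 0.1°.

167.9

m · n = 13·(-4) + (-6)·3 = -52 - 18 = -70
|m|² = 169 + 36 = 205,  |m| = √205 ≈ 14.317821
|n|² = 16 + 9 = 25,  |n| = √25 ≈ 5.000000
cos θ = -70 / (14.317821 · 5.000000) ≈ -0.97780
θ = arccos(-0.97780) ≈ 167.9°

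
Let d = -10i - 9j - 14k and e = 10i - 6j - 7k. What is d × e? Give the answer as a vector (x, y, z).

(-21, -210, 150)

i: (-9)·(-7) - (-14)·(-6) = 63 - 84 = -21
j: (-14)·10 - (-10)·(-7) = -140 - 70 = -210
k: (-10)·(-6) - (-9)·10 = 60 - (-90) = 150
d × e = (-21, -210, 150)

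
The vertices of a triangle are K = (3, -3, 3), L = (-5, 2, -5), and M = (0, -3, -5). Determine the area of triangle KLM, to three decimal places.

KL = (-8, 5, -8),  KM = (-3, 0, -8)
i: 5·(-8) - (-8)·0 = -40 - 0 = -40
j: (-8)·(-3) - (-8)·(-8) = 24 - 64 = -40
k: (-8)·0 - 5·(-3) = 0 - (-15) = 15
KL × KM = (-40, -40, 15)
|KL × KM| = √3425 ≈ 58.5235
area = ½ · 58.5235 ≈ 29.262

29.262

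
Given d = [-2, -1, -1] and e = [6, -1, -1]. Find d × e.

i: (-1)·(-1) - (-1)·(-1) = 1 - 1 = 0
j: (-1)·6 - (-2)·(-1) = -6 - 2 = -8
k: (-2)·(-1) - (-1)·6 = 2 - (-6) = 8
d × e = (0, -8, 8)

(0, -8, 8)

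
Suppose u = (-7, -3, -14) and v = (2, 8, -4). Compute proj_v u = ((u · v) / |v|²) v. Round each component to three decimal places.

(0.429, 1.714, -0.857)

u · v = (-7)·2 + (-3)·8 + (-14)·(-4) = -14 - 24 + 56 = 18
|v|² = 4 + 64 + 16 = 84
proj_v u = (18/84) · (2, 8, -4) ≈ (0.429, 1.714, -0.857)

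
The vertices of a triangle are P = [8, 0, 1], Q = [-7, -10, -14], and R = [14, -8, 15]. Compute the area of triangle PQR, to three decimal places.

169.115

PQ = (-15, -10, -15),  PR = (6, -8, 14)
i: (-10)·14 - (-15)·(-8) = -140 - 120 = -260
j: (-15)·6 - (-15)·14 = -90 - (-210) = 120
k: (-15)·(-8) - (-10)·6 = 120 - (-60) = 180
PQ × PR = (-260, 120, 180)
|PQ × PR| = √114400 ≈ 338.2307
area = ½ · 338.2307 ≈ 169.115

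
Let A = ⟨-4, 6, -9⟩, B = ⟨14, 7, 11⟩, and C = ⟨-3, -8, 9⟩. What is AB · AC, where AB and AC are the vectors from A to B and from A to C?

AB = B − A = (18, 1, 20)
AC = C − A = (1, -14, 18)
AB · AC = 18·1 + 1·(-14) + 20·18 = 18 - 14 + 360 = 364

364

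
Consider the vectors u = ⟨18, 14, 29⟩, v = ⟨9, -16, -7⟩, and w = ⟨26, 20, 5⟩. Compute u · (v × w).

15186

v × w:
i: (-16)·5 - (-7)·20 = -80 - (-140) = 60
j: (-7)·26 - 9·5 = -182 - 45 = -227
k: 9·20 - (-16)·26 = 180 - (-416) = 596
v × w = (60, -227, 596)
u · (v × w) = 18·60 + 14·(-227) + 29·596 = 1080 - 3178 + 17284 = 15186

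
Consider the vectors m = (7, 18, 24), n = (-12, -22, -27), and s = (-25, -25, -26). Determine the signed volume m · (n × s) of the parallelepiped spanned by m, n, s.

-187

n × s:
i: (-22)·(-26) - (-27)·(-25) = 572 - 675 = -103
j: (-27)·(-25) - (-12)·(-26) = 675 - 312 = 363
k: (-12)·(-25) - (-22)·(-25) = 300 - 550 = -250
n × s = (-103, 363, -250)
m · (n × s) = 7·(-103) + 18·363 + 24·(-250) = -721 + 6534 - 6000 = -187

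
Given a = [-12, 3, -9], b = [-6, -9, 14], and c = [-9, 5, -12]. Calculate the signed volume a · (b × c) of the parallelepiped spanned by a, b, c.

-51

b × c:
i: (-9)·(-12) - 14·5 = 108 - 70 = 38
j: 14·(-9) - (-6)·(-12) = -126 - 72 = -198
k: (-6)·5 - (-9)·(-9) = -30 - 81 = -111
b × c = (38, -198, -111)
a · (b × c) = (-12)·38 + 3·(-198) + (-9)·(-111) = -456 - 594 + 999 = -51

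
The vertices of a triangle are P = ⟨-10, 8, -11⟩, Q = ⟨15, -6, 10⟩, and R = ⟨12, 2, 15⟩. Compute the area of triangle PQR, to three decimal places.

170.991

PQ = (25, -14, 21),  PR = (22, -6, 26)
i: (-14)·26 - 21·(-6) = -364 - (-126) = -238
j: 21·22 - 25·26 = 462 - 650 = -188
k: 25·(-6) - (-14)·22 = -150 - (-308) = 158
PQ × PR = (-238, -188, 158)
|PQ × PR| = √116952 ≈ 341.9825
area = ½ · 341.9825 ≈ 170.991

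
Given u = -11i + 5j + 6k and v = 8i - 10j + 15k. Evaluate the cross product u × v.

(135, 213, 70)

i: 5·15 - 6·(-10) = 75 - (-60) = 135
j: 6·8 - (-11)·15 = 48 - (-165) = 213
k: (-11)·(-10) - 5·8 = 110 - 40 = 70
u × v = (135, 213, 70)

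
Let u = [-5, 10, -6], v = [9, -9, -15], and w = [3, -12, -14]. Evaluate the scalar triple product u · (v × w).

1566

v × w:
i: (-9)·(-14) - (-15)·(-12) = 126 - 180 = -54
j: (-15)·3 - 9·(-14) = -45 - (-126) = 81
k: 9·(-12) - (-9)·3 = -108 - (-27) = -81
v × w = (-54, 81, -81)
u · (v × w) = (-5)·(-54) + 10·81 + (-6)·(-81) = 270 + 810 + 486 = 1566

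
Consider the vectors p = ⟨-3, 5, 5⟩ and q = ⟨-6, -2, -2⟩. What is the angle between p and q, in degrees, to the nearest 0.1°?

92.2

p · q = (-3)·(-6) + 5·(-2) + 5·(-2) = 18 - 10 - 10 = -2
|p|² = 9 + 25 + 25 = 59,  |p| = √59 ≈ 7.681146
|q|² = 36 + 4 + 4 = 44,  |q| = √44 ≈ 6.633250
cos θ = -2 / (7.681146 · 6.633250) ≈ -0.03925
θ = arccos(-0.03925) ≈ 92.2°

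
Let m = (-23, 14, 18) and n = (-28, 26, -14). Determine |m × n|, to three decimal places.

1079.633

i: 14·(-14) - 18·26 = -196 - 468 = -664
j: 18·(-28) - (-23)·(-14) = -504 - 322 = -826
k: (-23)·26 - 14·(-28) = -598 - (-392) = -206
m × n = (-664, -826, -206)
|m × n| = √((-664)² + (-826)² + (-206)²) = √1165608 ≈ 1079.6333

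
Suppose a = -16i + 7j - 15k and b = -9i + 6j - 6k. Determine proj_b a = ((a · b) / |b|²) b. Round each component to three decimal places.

(-16.235, 10.824, -10.824)

a · b = (-16)·(-9) + 7·6 + (-15)·(-6) = 144 + 42 + 90 = 276
|b|² = 81 + 36 + 36 = 153
proj_b a = (276/153) · (-9, 6, -6) ≈ (-16.235, 10.824, -10.824)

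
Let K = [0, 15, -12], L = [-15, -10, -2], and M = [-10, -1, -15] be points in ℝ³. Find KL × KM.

(235, -145, -10)

KL = (-15, -25, 10)
KM = (-10, -16, -3)
i: (-25)·(-3) - 10·(-16) = 75 - (-160) = 235
j: 10·(-10) - (-15)·(-3) = -100 - 45 = -145
k: (-15)·(-16) - (-25)·(-10) = 240 - 250 = -10
KL × KM = (235, -145, -10)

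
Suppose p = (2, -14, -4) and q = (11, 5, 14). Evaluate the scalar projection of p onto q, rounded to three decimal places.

p · q = 2·11 + (-14)·5 + (-4)·14 = 22 - 70 - 56 = -104
|q| = √(121 + 25 + 196) = √342 ≈ 18.4932
comp_q p = -104 / √342 ≈ -5.624

-5.624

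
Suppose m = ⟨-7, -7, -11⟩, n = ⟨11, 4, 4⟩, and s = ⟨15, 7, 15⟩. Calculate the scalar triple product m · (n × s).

n × s:
i: 4·15 - 4·7 = 60 - 28 = 32
j: 4·15 - 11·15 = 60 - 165 = -105
k: 11·7 - 4·15 = 77 - 60 = 17
n × s = (32, -105, 17)
m · (n × s) = (-7)·32 + (-7)·(-105) + (-11)·17 = -224 + 735 - 187 = 324

324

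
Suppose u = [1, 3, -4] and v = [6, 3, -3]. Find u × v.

(3, -21, -15)

i: 3·(-3) - (-4)·3 = -9 - (-12) = 3
j: (-4)·6 - 1·(-3) = -24 - (-3) = -21
k: 1·3 - 3·6 = 3 - 18 = -15
u × v = (3, -21, -15)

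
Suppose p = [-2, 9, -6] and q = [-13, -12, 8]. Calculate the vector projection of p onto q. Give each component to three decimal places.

(4.483, 4.138, -2.759)

p · q = (-2)·(-13) + 9·(-12) + (-6)·8 = 26 - 108 - 48 = -130
|q|² = 169 + 144 + 64 = 377
proj_q p = (-130/377) · (-13, -12, 8) ≈ (4.483, 4.138, -2.759)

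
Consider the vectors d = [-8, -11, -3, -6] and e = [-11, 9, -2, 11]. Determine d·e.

d · e = (-8)·(-11) + (-11)·9 + (-3)·(-2) + (-6)·11 = 88 - 99 + 6 - 66 = -71

-71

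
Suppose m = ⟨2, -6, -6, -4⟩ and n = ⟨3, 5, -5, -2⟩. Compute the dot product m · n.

m · n = 2·3 + (-6)·5 + (-6)·(-5) + (-4)·(-2) = 6 - 30 + 30 + 8 = 14

14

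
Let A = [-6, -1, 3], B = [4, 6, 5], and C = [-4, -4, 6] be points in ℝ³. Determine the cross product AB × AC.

AB = (10, 7, 2)
AC = (2, -3, 3)
i: 7·3 - 2·(-3) = 21 - (-6) = 27
j: 2·2 - 10·3 = 4 - 30 = -26
k: 10·(-3) - 7·2 = -30 - 14 = -44
AB × AC = (27, -26, -44)

(27, -26, -44)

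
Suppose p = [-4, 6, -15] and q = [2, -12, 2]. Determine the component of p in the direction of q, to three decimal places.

p · q = (-4)·2 + 6·(-12) + (-15)·2 = -8 - 72 - 30 = -110
|q| = √(4 + 144 + 4) = √152 ≈ 12.3288
comp_q p = -110 / √152 ≈ -8.922

-8.922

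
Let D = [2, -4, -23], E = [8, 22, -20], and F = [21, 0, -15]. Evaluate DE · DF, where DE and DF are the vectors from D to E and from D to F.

242

DE = E − D = (6, 26, 3)
DF = F − D = (19, 4, 8)
DE · DF = 6·19 + 26·4 + 3·8 = 114 + 104 + 24 = 242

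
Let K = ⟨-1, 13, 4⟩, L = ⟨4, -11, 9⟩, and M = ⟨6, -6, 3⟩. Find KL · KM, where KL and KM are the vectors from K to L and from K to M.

486

KL = L − K = (5, -24, 5)
KM = M − K = (7, -19, -1)
KL · KM = 5·7 + (-24)·(-19) + 5·(-1) = 35 + 456 - 5 = 486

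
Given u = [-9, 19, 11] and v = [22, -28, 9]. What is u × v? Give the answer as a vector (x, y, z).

i: 19·9 - 11·(-28) = 171 - (-308) = 479
j: 11·22 - (-9)·9 = 242 - (-81) = 323
k: (-9)·(-28) - 19·22 = 252 - 418 = -166
u × v = (479, 323, -166)

(479, 323, -166)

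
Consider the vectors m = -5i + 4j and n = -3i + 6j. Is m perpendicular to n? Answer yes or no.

no

m · n = (-5)·(-3) + 4·6 = 15 + 24 = 39
Nonzero, so the vectors are not orthogonal.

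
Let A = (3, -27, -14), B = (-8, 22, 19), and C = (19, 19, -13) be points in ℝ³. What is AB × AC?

(-1469, 539, -1290)

AB = (-11, 49, 33)
AC = (16, 46, 1)
i: 49·1 - 33·46 = 49 - 1518 = -1469
j: 33·16 - (-11)·1 = 528 - (-11) = 539
k: (-11)·46 - 49·16 = -506 - 784 = -1290
AB × AC = (-1469, 539, -1290)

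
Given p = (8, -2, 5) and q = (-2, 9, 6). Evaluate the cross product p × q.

(-57, -58, 68)

i: (-2)·6 - 5·9 = -12 - 45 = -57
j: 5·(-2) - 8·6 = -10 - 48 = -58
k: 8·9 - (-2)·(-2) = 72 - 4 = 68
p × q = (-57, -58, 68)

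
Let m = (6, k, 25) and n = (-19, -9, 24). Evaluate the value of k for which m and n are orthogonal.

m · n = 6·(-19) + k·(-9) + 25·24 = 486 - 9k
Set equal to 0: -9k = -486, so k = 54.

54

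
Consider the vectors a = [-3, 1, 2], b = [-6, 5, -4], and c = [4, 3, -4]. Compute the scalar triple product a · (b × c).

b × c:
i: 5·(-4) - (-4)·3 = -20 - (-12) = -8
j: (-4)·4 - (-6)·(-4) = -16 - 24 = -40
k: (-6)·3 - 5·4 = -18 - 20 = -38
b × c = (-8, -40, -38)
a · (b × c) = (-3)·(-8) + 1·(-40) + 2·(-38) = 24 - 40 - 76 = -92

-92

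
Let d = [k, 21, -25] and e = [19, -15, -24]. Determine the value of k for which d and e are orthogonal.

d · e = k·19 + 21·(-15) + (-25)·(-24) = 285 + 19k
Set equal to 0: 19k = -285, so k = -15.

-15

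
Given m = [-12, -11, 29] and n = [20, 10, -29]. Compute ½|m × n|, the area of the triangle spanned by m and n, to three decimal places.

i: (-11)·(-29) - 29·10 = 319 - 290 = 29
j: 29·20 - (-12)·(-29) = 580 - 348 = 232
k: (-12)·10 - (-11)·20 = -120 - (-220) = 100
m × n = (29, 232, 100)
|m × n| = √(29² + 232² + 100²) = √64665 ≈ 254.2931
area = ½ · 254.2931 ≈ 127.147

127.147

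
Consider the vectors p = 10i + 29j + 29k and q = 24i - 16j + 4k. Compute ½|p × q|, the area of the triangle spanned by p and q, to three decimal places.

i: 29·4 - 29·(-16) = 116 - (-464) = 580
j: 29·24 - 10·4 = 696 - 40 = 656
k: 10·(-16) - 29·24 = -160 - 696 = -856
p × q = (580, 656, -856)
|p × q| = √(580² + 656² + (-856)²) = √1499472 ≈ 1224.5293
area = ½ · 1224.5293 ≈ 612.265

612.265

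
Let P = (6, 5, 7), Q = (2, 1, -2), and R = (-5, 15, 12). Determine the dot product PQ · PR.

-41

PQ = Q − P = (-4, -4, -9)
PR = R − P = (-11, 10, 5)
PQ · PR = (-4)·(-11) + (-4)·10 + (-9)·5 = 44 - 40 - 45 = -41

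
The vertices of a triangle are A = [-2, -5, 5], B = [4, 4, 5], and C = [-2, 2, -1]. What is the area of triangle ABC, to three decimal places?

AB = (6, 9, 0),  AC = (0, 7, -6)
i: 9·(-6) - 0·7 = -54 - 0 = -54
j: 0·0 - 6·(-6) = 0 - (-36) = 36
k: 6·7 - 9·0 = 42 - 0 = 42
AB × AC = (-54, 36, 42)
|AB × AC| = √5976 ≈ 77.3046
area = ½ · 77.3046 ≈ 38.652

38.652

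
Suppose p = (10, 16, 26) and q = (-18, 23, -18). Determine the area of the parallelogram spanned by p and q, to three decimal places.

1065.957

i: 16·(-18) - 26·23 = -288 - 598 = -886
j: 26·(-18) - 10·(-18) = -468 - (-180) = -288
k: 10·23 - 16·(-18) = 230 - (-288) = 518
p × q = (-886, -288, 518)
|p × q| = √((-886)² + (-288)² + 518²) = √1136264 ≈ 1065.9568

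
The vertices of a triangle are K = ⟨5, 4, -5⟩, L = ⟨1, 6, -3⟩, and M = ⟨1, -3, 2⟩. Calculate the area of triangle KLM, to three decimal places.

KL = (-4, 2, 2),  KM = (-4, -7, 7)
i: 2·7 - 2·(-7) = 14 - (-14) = 28
j: 2·(-4) - (-4)·7 = -8 - (-28) = 20
k: (-4)·(-7) - 2·(-4) = 28 - (-8) = 36
KL × KM = (28, 20, 36)
|KL × KM| = √2480 ≈ 49.7996
area = ½ · 49.7996 ≈ 24.900

24.900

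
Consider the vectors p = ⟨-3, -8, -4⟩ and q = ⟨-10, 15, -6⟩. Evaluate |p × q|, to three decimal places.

166.652

i: (-8)·(-6) - (-4)·15 = 48 - (-60) = 108
j: (-4)·(-10) - (-3)·(-6) = 40 - 18 = 22
k: (-3)·15 - (-8)·(-10) = -45 - 80 = -125
p × q = (108, 22, -125)
|p × q| = √(108² + 22² + (-125)²) = √27773 ≈ 166.6523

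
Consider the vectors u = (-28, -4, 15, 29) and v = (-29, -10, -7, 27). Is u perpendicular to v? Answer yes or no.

u · v = (-28)·(-29) + (-4)·(-10) + 15·(-7) + 29·27 = 812 + 40 - 105 + 783 = 1530
Nonzero, so the vectors are not orthogonal.

no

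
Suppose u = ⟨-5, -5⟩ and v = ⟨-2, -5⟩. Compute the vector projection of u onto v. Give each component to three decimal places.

(-2.414, -6.034)

u · v = (-5)·(-2) + (-5)·(-5) = 10 + 25 = 35
|v|² = 4 + 25 = 29
proj_v u = (35/29) · (-2, -5) ≈ (-2.414, -6.034)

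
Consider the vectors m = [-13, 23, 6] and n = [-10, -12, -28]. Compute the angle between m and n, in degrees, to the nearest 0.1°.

m · n = (-13)·(-10) + 23·(-12) + 6·(-28) = 130 - 276 - 168 = -314
|m|² = 169 + 529 + 36 = 734,  |m| = √734 ≈ 27.092434
|n|² = 100 + 144 + 784 = 1028,  |n| = √1028 ≈ 32.062439
cos θ = -314 / (27.092434 · 32.062439) ≈ -0.36148
θ = arccos(-0.36148) ≈ 111.2°

111.2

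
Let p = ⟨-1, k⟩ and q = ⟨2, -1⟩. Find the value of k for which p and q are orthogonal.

-2

p · q = (-1)·2 + k·(-1) = -2 - 1k
Set equal to 0: -1k = 2, so k = -2.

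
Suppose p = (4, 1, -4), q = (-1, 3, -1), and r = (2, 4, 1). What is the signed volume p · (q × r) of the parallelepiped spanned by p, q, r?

q × r:
i: 3·1 - (-1)·4 = 3 - (-4) = 7
j: (-1)·2 - (-1)·1 = -2 - (-1) = -1
k: (-1)·4 - 3·2 = -4 - 6 = -10
q × r = (7, -1, -10)
p · (q × r) = 4·7 + 1·(-1) + (-4)·(-10) = 28 - 1 + 40 = 67

67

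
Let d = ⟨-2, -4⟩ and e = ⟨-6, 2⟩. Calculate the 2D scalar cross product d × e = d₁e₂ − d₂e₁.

(-2)·2 - (-4)·(-6) = -4 - 24 = -28

-28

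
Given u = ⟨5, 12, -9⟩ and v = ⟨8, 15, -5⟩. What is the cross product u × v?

(75, -47, -21)

i: 12·(-5) - (-9)·15 = -60 - (-135) = 75
j: (-9)·8 - 5·(-5) = -72 - (-25) = -47
k: 5·15 - 12·8 = 75 - 96 = -21
u × v = (75, -47, -21)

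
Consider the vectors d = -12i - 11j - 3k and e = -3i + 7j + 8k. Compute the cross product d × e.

i: (-11)·8 - (-3)·7 = -88 - (-21) = -67
j: (-3)·(-3) - (-12)·8 = 9 - (-96) = 105
k: (-12)·7 - (-11)·(-3) = -84 - 33 = -117
d × e = (-67, 105, -117)

(-67, 105, -117)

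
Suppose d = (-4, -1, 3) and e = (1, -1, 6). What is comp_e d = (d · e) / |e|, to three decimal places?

d · e = (-4)·1 + (-1)·(-1) + 3·6 = -4 + 1 + 18 = 15
|e| = √(1 + 1 + 36) = √38 ≈ 6.1644
comp_e d = 15 / √38 ≈ 2.433

2.433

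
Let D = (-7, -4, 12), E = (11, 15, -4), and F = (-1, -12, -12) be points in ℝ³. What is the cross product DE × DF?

(-584, 336, -258)

DE = (18, 19, -16)
DF = (6, -8, -24)
i: 19·(-24) - (-16)·(-8) = -456 - 128 = -584
j: (-16)·6 - 18·(-24) = -96 - (-432) = 336
k: 18·(-8) - 19·6 = -144 - 114 = -258
DE × DF = (-584, 336, -258)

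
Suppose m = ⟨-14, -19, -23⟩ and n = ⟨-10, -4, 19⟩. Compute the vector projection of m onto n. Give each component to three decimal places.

(4.633, 1.853, -8.803)

m · n = (-14)·(-10) + (-19)·(-4) + (-23)·19 = 140 + 76 - 437 = -221
|n|² = 100 + 16 + 361 = 477
proj_n m = (-221/477) · (-10, -4, 19) ≈ (4.633, 1.853, -8.803)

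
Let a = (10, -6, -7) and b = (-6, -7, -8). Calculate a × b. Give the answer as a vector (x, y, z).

i: (-6)·(-8) - (-7)·(-7) = 48 - 49 = -1
j: (-7)·(-6) - 10·(-8) = 42 - (-80) = 122
k: 10·(-7) - (-6)·(-6) = -70 - 36 = -106
a × b = (-1, 122, -106)

(-1, 122, -106)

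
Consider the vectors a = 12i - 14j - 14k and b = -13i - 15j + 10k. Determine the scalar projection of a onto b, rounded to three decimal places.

a · b = 12·(-13) + (-14)·(-15) + (-14)·10 = -156 + 210 - 140 = -86
|b| = √(169 + 225 + 100) = √494 ≈ 22.2261
comp_b a = -86 / √494 ≈ -3.869

-3.869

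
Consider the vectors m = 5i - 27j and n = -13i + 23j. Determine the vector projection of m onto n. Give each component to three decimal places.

m · n = 5·(-13) + (-27)·23 = -65 - 621 = -686
|n|² = 169 + 529 = 698
proj_n m = (-686/698) · (-13, 23) ≈ (12.777, -22.605)

(12.777, -22.605)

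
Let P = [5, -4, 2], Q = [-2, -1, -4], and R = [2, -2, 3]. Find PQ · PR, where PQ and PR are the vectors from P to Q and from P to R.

PQ = Q − P = (-7, 3, -6)
PR = R − P = (-3, 2, 1)
PQ · PR = (-7)·(-3) + 3·2 + (-6)·1 = 21 + 6 - 6 = 21

21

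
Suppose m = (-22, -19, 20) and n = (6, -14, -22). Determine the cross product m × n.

(698, -364, 422)

i: (-19)·(-22) - 20·(-14) = 418 - (-280) = 698
j: 20·6 - (-22)·(-22) = 120 - 484 = -364
k: (-22)·(-14) - (-19)·6 = 308 - (-114) = 422
m × n = (698, -364, 422)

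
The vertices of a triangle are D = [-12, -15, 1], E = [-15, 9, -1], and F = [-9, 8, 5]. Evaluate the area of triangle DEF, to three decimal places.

100.101

DE = (-3, 24, -2),  DF = (3, 23, 4)
i: 24·4 - (-2)·23 = 96 - (-46) = 142
j: (-2)·3 - (-3)·4 = -6 - (-12) = 6
k: (-3)·23 - 24·3 = -69 - 72 = -141
DE × DF = (142, 6, -141)
|DE × DF| = √40081 ≈ 200.2024
area = ½ · 200.2024 ≈ 100.101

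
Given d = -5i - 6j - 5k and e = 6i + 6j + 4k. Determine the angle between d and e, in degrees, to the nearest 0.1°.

171.3

d · e = (-5)·6 + (-6)·6 + (-5)·4 = -30 - 36 - 20 = -86
|d|² = 25 + 36 + 25 = 86,  |d| = √86 ≈ 9.273618
|e|² = 36 + 36 + 16 = 88,  |e| = √88 ≈ 9.380832
cos θ = -86 / (9.273618 · 9.380832) ≈ -0.98857
θ = arccos(-0.98857) ≈ 171.3°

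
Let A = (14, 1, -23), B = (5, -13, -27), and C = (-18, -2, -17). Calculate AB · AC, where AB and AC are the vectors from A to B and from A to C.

306

AB = B − A = (-9, -14, -4)
AC = C − A = (-32, -3, 6)
AB · AC = (-9)·(-32) + (-14)·(-3) + (-4)·6 = 288 + 42 - 24 = 306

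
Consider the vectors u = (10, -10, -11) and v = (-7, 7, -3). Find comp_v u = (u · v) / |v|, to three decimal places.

u · v = 10·(-7) + (-10)·7 + (-11)·(-3) = -70 - 70 + 33 = -107
|v| = √(49 + 49 + 9) = √107 ≈ 10.3441
comp_v u = -107 / √107 ≈ -10.344

-10.344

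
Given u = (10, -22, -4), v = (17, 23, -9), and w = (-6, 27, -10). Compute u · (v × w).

v × w:
i: 23·(-10) - (-9)·27 = -230 - (-243) = 13
j: (-9)·(-6) - 17·(-10) = 54 - (-170) = 224
k: 17·27 - 23·(-6) = 459 - (-138) = 597
v × w = (13, 224, 597)
u · (v × w) = 10·13 + (-22)·224 + (-4)·597 = 130 - 4928 - 2388 = -7186

-7186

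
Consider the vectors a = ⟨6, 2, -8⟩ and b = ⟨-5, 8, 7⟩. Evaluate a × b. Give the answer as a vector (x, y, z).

i: 2·7 - (-8)·8 = 14 - (-64) = 78
j: (-8)·(-5) - 6·7 = 40 - 42 = -2
k: 6·8 - 2·(-5) = 48 - (-10) = 58
a × b = (78, -2, 58)

(78, -2, 58)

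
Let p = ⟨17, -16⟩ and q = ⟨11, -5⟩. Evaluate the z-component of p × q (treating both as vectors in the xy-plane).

17·(-5) - (-16)·11 = -85 - (-176) = 91

91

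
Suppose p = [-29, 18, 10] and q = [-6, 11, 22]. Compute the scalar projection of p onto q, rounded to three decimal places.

p · q = (-29)·(-6) + 18·11 + 10·22 = 174 + 198 + 220 = 592
|q| = √(36 + 121 + 484) = √641 ≈ 25.3180
comp_q p = 592 / √641 ≈ 23.383

23.383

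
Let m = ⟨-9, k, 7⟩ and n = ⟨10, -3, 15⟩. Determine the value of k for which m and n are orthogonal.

m · n = (-9)·10 + k·(-3) + 7·15 = 15 - 3k
Set equal to 0: -3k = -15, so k = 5.

5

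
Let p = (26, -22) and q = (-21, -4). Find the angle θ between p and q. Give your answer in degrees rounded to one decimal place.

p · q = 26·(-21) + (-22)·(-4) = -546 + 88 = -458
|p|² = 676 + 484 = 1160,  |p| = √1160 ≈ 34.058773
|q|² = 441 + 16 = 457,  |q| = √457 ≈ 21.377558
cos θ = -458 / (34.058773 · 21.377558) ≈ -0.62904
θ = arccos(-0.62904) ≈ 129.0°

129.0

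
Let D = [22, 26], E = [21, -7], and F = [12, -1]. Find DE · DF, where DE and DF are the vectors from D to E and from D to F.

901

DE = E − D = (-1, -33)
DF = F − D = (-10, -27)
DE · DF = (-1)·(-10) + (-33)·(-27) = 10 + 891 = 901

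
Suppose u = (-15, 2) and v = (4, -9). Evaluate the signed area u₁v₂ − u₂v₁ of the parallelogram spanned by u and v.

127

(-15)·(-9) - 2·4 = 135 - 8 = 127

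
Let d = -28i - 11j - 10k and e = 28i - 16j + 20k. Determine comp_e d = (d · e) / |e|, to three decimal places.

-21.293

d · e = (-28)·28 + (-11)·(-16) + (-10)·20 = -784 + 176 - 200 = -808
|e| = √(784 + 256 + 400) = √1440 ≈ 37.9473
comp_e d = -808 / √1440 ≈ -21.293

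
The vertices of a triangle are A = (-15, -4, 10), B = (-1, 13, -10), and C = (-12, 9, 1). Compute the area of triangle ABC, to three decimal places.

90.783

AB = (14, 17, -20),  AC = (3, 13, -9)
i: 17·(-9) - (-20)·13 = -153 - (-260) = 107
j: (-20)·3 - 14·(-9) = -60 - (-126) = 66
k: 14·13 - 17·3 = 182 - 51 = 131
AB × AC = (107, 66, 131)
|AB × AC| = √32966 ≈ 181.5654
area = ½ · 181.5654 ≈ 90.783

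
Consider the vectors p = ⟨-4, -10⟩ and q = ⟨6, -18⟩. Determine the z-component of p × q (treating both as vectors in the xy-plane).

(-4)·(-18) - (-10)·6 = 72 - (-60) = 132

132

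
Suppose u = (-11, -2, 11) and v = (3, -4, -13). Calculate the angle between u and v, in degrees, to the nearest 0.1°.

140.3

u · v = (-11)·3 + (-2)·(-4) + 11·(-13) = -33 + 8 - 143 = -168
|u|² = 121 + 4 + 121 = 246,  |u| = √246 ≈ 15.684387
|v|² = 9 + 16 + 169 = 194,  |v| = √194 ≈ 13.928388
cos θ = -168 / (15.684387 · 13.928388) ≈ -0.76903
θ = arccos(-0.76903) ≈ 140.3°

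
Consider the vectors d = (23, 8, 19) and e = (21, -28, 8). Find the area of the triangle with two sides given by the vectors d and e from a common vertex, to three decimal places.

514.972

i: 8·8 - 19·(-28) = 64 - (-532) = 596
j: 19·21 - 23·8 = 399 - 184 = 215
k: 23·(-28) - 8·21 = -644 - 168 = -812
d × e = (596, 215, -812)
|d × e| = √(596² + 215² + (-812)²) = √1060785 ≈ 1029.9442
area = ½ · 1029.9442 ≈ 514.972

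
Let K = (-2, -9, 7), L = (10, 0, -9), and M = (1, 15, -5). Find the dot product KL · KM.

444

KL = L − K = (12, 9, -16)
KM = M − K = (3, 24, -12)
KL · KM = 12·3 + 9·24 + (-16)·(-12) = 36 + 216 + 192 = 444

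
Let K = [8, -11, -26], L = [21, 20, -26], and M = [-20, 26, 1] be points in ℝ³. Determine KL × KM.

(837, -351, 1349)

KL = (13, 31, 0)
KM = (-28, 37, 27)
i: 31·27 - 0·37 = 837 - 0 = 837
j: 0·(-28) - 13·27 = 0 - 351 = -351
k: 13·37 - 31·(-28) = 481 - (-868) = 1349
KL × KM = (837, -351, 1349)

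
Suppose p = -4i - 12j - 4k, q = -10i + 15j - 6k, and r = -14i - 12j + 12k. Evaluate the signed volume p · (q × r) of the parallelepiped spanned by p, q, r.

-4200

q × r:
i: 15·12 - (-6)·(-12) = 180 - 72 = 108
j: (-6)·(-14) - (-10)·12 = 84 - (-120) = 204
k: (-10)·(-12) - 15·(-14) = 120 - (-210) = 330
q × r = (108, 204, 330)
p · (q × r) = (-4)·108 + (-12)·204 + (-4)·330 = -432 - 2448 - 1320 = -4200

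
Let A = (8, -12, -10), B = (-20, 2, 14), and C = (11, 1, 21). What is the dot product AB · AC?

AB = B − A = (-28, 14, 24)
AC = C − A = (3, 13, 31)
AB · AC = (-28)·3 + 14·13 + 24·31 = -84 + 182 + 744 = 842

842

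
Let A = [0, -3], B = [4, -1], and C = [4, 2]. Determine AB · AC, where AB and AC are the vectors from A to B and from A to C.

26

AB = B − A = (4, 2)
AC = C − A = (4, 5)
AB · AC = 4·4 + 2·5 = 16 + 10 = 26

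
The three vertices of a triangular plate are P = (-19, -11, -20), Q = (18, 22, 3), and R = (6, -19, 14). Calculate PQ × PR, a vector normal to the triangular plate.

(1306, -683, -1121)

PQ = (37, 33, 23)
PR = (25, -8, 34)
i: 33·34 - 23·(-8) = 1122 - (-184) = 1306
j: 23·25 - 37·34 = 575 - 1258 = -683
k: 37·(-8) - 33·25 = -296 - 825 = -1121
PQ × PR = (1306, -683, -1121)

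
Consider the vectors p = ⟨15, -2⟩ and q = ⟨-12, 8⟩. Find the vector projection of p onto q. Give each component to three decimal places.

(11.308, -7.538)

p · q = 15·(-12) + (-2)·8 = -180 - 16 = -196
|q|² = 144 + 64 = 208
proj_q p = (-196/208) · (-12, 8) ≈ (11.308, -7.538)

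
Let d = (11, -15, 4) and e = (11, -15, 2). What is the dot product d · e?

d · e = 11·11 + (-15)·(-15) + 4·2 = 121 + 225 + 8 = 354

354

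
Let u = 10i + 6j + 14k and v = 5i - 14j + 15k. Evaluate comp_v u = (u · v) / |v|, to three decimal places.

8.334

u · v = 10·5 + 6·(-14) + 14·15 = 50 - 84 + 210 = 176
|v| = √(25 + 196 + 225) = √446 ≈ 21.1187
comp_v u = 176 / √446 ≈ 8.334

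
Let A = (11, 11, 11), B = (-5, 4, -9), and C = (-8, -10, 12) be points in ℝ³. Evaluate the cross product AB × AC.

AB = (-16, -7, -20)
AC = (-19, -21, 1)
i: (-7)·1 - (-20)·(-21) = -7 - 420 = -427
j: (-20)·(-19) - (-16)·1 = 380 - (-16) = 396
k: (-16)·(-21) - (-7)·(-19) = 336 - 133 = 203
AB × AC = (-427, 396, 203)

(-427, 396, 203)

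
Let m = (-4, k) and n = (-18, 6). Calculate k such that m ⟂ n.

-12

m · n = (-4)·(-18) + k·6 = 72 + 6k
Set equal to 0: 6k = -72, so k = -12.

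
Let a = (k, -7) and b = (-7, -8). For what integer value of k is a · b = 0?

8

a · b = k·(-7) + (-7)·(-8) = 56 - 7k
Set equal to 0: -7k = -56, so k = 8.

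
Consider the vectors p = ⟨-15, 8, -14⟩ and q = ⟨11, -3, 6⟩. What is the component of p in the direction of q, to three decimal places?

p · q = (-15)·11 + 8·(-3) + (-14)·6 = -165 - 24 - 84 = -273
|q| = √(121 + 9 + 36) = √166 ≈ 12.8841
comp_q p = -273 / √166 ≈ -21.189

-21.189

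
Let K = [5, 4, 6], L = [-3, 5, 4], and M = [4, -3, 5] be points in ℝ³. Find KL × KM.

KL = (-8, 1, -2)
KM = (-1, -7, -1)
i: 1·(-1) - (-2)·(-7) = -1 - 14 = -15
j: (-2)·(-1) - (-8)·(-1) = 2 - 8 = -6
k: (-8)·(-7) - 1·(-1) = 56 - (-1) = 57
KL × KM = (-15, -6, 57)

(-15, -6, 57)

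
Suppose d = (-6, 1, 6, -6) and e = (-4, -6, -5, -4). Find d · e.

12

d · e = (-6)·(-4) + 1·(-6) + 6·(-5) + (-6)·(-4) = 24 - 6 - 30 + 24 = 12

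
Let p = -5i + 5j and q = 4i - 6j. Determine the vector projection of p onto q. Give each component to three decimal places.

(-3.846, 5.769)

p · q = (-5)·4 + 5·(-6) = -20 - 30 = -50
|q|² = 16 + 36 = 52
proj_q p = (-50/52) · (4, -6) ≈ (-3.846, 5.769)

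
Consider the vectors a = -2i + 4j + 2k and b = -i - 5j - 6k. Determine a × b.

i: 4·(-6) - 2·(-5) = -24 - (-10) = -14
j: 2·(-1) - (-2)·(-6) = -2 - 12 = -14
k: (-2)·(-5) - 4·(-1) = 10 - (-4) = 14
a × b = (-14, -14, 14)

(-14, -14, 14)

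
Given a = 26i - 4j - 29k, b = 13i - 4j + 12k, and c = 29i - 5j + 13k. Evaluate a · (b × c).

-1987

b × c:
i: (-4)·13 - 12·(-5) = -52 - (-60) = 8
j: 12·29 - 13·13 = 348 - 169 = 179
k: 13·(-5) - (-4)·29 = -65 - (-116) = 51
b × c = (8, 179, 51)
a · (b × c) = 26·8 + (-4)·179 + (-29)·51 = 208 - 716 - 1479 = -1987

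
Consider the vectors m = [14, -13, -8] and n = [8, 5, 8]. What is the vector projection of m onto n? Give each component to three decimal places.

(-0.889, -0.556, -0.889)

m · n = 14·8 + (-13)·5 + (-8)·8 = 112 - 65 - 64 = -17
|n|² = 64 + 25 + 64 = 153
proj_n m = (-17/153) · (8, 5, 8) ≈ (-0.889, -0.556, -0.889)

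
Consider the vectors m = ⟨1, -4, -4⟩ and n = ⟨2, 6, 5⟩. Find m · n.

-42

m · n = 1·2 + (-4)·6 + (-4)·5 = 2 - 24 - 20 = -42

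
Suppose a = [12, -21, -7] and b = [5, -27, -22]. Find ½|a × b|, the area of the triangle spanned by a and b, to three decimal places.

i: (-21)·(-22) - (-7)·(-27) = 462 - 189 = 273
j: (-7)·5 - 12·(-22) = -35 - (-264) = 229
k: 12·(-27) - (-21)·5 = -324 - (-105) = -219
a × b = (273, 229, -219)
|a × b| = √(273² + 229² + (-219)²) = √174931 ≈ 418.2475
area = ½ · 418.2475 ≈ 209.124

209.124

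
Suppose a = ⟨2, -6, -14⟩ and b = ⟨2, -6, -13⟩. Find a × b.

(-6, -2, 0)

i: (-6)·(-13) - (-14)·(-6) = 78 - 84 = -6
j: (-14)·2 - 2·(-13) = -28 - (-26) = -2
k: 2·(-6) - (-6)·2 = -12 - (-12) = 0
a × b = (-6, -2, 0)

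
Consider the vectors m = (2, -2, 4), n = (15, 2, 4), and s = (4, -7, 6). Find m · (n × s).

n × s:
i: 2·6 - 4·(-7) = 12 - (-28) = 40
j: 4·4 - 15·6 = 16 - 90 = -74
k: 15·(-7) - 2·4 = -105 - 8 = -113
n × s = (40, -74, -113)
m · (n × s) = 2·40 + (-2)·(-74) + 4·(-113) = 80 + 148 - 452 = -224

-224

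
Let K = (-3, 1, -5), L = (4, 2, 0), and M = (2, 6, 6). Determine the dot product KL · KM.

KL = L − K = (7, 1, 5)
KM = M − K = (5, 5, 11)
KL · KM = 7·5 + 1·5 + 5·11 = 35 + 5 + 55 = 95

95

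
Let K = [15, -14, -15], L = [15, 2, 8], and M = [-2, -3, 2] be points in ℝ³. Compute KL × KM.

KL = (0, 16, 23)
KM = (-17, 11, 17)
i: 16·17 - 23·11 = 272 - 253 = 19
j: 23·(-17) - 0·17 = -391 - 0 = -391
k: 0·11 - 16·(-17) = 0 - (-272) = 272
KL × KM = (19, -391, 272)

(19, -391, 272)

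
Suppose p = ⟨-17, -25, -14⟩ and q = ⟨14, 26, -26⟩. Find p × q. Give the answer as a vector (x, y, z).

i: (-25)·(-26) - (-14)·26 = 650 - (-364) = 1014
j: (-14)·14 - (-17)·(-26) = -196 - 442 = -638
k: (-17)·26 - (-25)·14 = -442 - (-350) = -92
p × q = (1014, -638, -92)

(1014, -638, -92)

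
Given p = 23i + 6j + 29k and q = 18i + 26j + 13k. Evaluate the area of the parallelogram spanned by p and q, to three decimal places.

864.179

i: 6·13 - 29·26 = 78 - 754 = -676
j: 29·18 - 23·13 = 522 - 299 = 223
k: 23·26 - 6·18 = 598 - 108 = 490
p × q = (-676, 223, 490)
|p × q| = √((-676)² + 223² + 490²) = √746805 ≈ 864.1788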